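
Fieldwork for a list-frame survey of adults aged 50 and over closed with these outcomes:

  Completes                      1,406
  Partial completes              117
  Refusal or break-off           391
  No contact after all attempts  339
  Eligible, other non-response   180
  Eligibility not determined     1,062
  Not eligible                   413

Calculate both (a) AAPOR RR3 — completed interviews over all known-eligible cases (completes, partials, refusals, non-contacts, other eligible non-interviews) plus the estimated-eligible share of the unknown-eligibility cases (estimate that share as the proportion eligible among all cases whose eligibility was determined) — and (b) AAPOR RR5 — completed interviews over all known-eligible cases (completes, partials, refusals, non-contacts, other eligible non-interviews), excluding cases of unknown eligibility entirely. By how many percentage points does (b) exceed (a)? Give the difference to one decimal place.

15.7

Numerator: 1406
Known eligible: 1406 + 117 + 391 + 339 + 180 = 2433
e = 2433 / (2433 + 413) = 2433 / 2846 = 0.8549
Eligible share of unknowns: 0.8549 × 1062 = 907.90
Denominator: 2433 + 907.90 = 3340.90
RR3 = 1406 / 3340.90 = 0.4208
Denominator: 1406 + 117 + 391 + 339 + 180 = 2433
RR5 = 1406 / 2433 = 0.5779
Difference = 57.79 − 42.08 = 15.71 percentage points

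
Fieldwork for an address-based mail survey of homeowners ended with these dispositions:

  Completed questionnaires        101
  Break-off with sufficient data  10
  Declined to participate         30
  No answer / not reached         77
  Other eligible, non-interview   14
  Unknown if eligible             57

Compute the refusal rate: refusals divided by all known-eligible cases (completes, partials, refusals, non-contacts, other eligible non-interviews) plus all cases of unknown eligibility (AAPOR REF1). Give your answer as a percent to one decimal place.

10.4%

Numerator → 30
Base → 101 + 10 + 30 + 77 + 14 + 57 = 289
REF1 = 30 / 289 = 0.1038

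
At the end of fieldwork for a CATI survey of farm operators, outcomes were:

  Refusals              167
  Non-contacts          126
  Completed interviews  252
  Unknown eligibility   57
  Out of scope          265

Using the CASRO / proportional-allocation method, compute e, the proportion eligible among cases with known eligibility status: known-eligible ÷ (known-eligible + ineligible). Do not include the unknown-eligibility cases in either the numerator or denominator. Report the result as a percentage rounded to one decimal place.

Eligible (known): 252 + 167 + 126 = 545
e = 545 / (545 + 265) = 545 / 810 = 0.6728

67.3%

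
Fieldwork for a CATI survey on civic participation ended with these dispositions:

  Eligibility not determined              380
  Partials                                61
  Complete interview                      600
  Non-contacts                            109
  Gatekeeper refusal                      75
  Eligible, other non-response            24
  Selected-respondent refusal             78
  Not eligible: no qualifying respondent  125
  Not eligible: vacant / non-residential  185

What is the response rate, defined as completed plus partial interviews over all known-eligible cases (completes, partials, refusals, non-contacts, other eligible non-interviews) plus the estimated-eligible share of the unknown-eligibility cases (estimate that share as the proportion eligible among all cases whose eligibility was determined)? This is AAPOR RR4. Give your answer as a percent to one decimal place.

Refused = 75 + 78 = 153
Not eligible = 125 + 185 = 310
Numerator: 600 + 61 = 661
Known eligible: 600 + 61 + 153 + 109 + 24 = 947
e = 947 / (947 + 310) = 947 / 1257 = 0.7534
Eligible share of unknowns: 0.7534 × 380 = 286.29
Denominator: 947 + 286.29 = 1233.29
RR4 = 661 / 1233.29 = 0.5360

53.6%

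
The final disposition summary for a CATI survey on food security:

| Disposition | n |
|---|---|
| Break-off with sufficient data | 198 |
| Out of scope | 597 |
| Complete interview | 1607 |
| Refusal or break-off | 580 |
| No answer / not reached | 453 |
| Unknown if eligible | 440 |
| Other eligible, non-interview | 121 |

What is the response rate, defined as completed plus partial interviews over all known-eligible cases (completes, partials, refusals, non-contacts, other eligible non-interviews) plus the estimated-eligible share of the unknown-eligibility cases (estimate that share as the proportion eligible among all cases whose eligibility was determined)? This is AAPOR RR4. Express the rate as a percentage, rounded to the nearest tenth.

54.3%

Num: 1607 + 198 = 1805
Known eligible: 1607 + 198 + 580 + 453 + 121 = 2959
e = 2959 / (2959 + 597) = 2959 / 3556 = 0.8321
e × U: 0.8321 × 440 = 366.12
Denom: 2959 + 366.12 = 3325.12
RR4 = 1805 / 3325.12 = 0.5428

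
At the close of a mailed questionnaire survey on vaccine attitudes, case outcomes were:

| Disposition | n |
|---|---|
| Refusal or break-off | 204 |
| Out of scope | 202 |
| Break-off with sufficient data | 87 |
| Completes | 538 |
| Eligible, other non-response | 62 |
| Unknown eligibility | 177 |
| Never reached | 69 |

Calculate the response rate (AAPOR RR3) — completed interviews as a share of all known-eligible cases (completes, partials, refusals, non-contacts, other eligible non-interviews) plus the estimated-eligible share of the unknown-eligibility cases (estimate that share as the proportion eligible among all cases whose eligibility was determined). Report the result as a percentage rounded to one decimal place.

48.6%

Numerator: 538
Known eligible: 538 + 87 + 204 + 69 + 62 = 960
e = 960 / (960 + 202) = 960 / 1162 = 0.8262
Estimated eligible among unknowns: 0.8262 × 177 = 146.24
Base: 960 + 146.24 = 1106.24
RR3 = 538 / 1106.24 = 0.4863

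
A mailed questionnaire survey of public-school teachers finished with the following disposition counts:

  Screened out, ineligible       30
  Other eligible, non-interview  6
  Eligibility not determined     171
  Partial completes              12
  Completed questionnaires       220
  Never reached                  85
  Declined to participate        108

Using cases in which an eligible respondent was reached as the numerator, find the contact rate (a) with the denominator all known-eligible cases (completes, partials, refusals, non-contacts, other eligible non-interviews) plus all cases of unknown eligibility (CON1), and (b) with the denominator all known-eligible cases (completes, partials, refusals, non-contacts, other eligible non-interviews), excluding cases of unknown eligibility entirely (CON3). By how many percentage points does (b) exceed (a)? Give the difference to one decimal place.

22.8

Num: 220 + 12 + 108 + 6 = 346
Denominator: 220 + 12 + 108 + 85 + 6 + 171 = 602
CON1 = 346 / 602 = 0.5748
Denominator: 220 + 12 + 108 + 85 + 6 = 431
CON3 = 346 / 431 = 0.8028
Difference = 80.28 − 57.48 = 22.80 percentage points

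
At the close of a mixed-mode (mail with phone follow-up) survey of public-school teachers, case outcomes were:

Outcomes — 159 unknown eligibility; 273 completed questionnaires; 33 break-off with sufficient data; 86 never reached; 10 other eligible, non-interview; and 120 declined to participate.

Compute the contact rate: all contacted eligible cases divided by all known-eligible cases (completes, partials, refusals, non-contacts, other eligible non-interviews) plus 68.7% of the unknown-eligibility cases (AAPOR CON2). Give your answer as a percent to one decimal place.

69.1%

Top = 273 + 33 + 120 + 10 = 436
Determined eligible = 273 + 33 + 120 + 86 + 10 = 522
e × U = 0.6870 × 159 = 109.23
Base = 522 + 109.23 = 631.23
CON2 = 436 / 631.23 = 0.6907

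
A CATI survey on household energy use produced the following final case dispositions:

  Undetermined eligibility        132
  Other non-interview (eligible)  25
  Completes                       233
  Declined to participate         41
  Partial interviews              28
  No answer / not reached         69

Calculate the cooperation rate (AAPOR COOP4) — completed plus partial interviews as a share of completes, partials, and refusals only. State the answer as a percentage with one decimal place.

Num: 233 + 28 = 261
Denom: 233 + 28 + 41 = 302
COOP4 = 261 / 302 = 0.8642

86.4%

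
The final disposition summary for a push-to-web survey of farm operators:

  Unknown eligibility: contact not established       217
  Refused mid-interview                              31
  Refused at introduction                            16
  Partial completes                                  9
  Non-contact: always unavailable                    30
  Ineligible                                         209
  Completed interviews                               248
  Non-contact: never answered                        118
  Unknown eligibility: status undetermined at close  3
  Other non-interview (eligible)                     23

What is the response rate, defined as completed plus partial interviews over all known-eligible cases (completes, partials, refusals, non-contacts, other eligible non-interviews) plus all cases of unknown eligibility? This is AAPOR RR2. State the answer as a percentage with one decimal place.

37.0%

Refused = 16 + 31 = 47
No contact after all attempts = 118 + 30 = 148
Unknown eligibility = 217 + 3 = 220
Numerator → 248 + 9 = 257
Denominator → 248 + 9 + 47 + 148 + 23 + 220 = 695
RR2 = 257 / 695 = 0.3698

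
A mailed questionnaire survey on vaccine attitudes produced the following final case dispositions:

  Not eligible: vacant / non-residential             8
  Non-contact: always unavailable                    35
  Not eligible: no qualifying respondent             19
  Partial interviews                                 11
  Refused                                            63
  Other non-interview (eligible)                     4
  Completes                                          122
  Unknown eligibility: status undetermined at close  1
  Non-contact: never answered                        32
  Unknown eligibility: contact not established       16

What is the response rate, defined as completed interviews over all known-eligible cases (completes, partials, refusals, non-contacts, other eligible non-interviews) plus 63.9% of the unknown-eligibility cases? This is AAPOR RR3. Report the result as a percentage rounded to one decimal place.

43.9%

Never reached = 32 + 35 = 67
Unknown eligibility = 16 + 1 = 17
Ineligible = 19 + 8 = 27
Numerator → 122
Eligible (known) → 122 + 11 + 63 + 67 + 4 = 267
Eligible share of unknowns → 0.6390 × 17 = 10.86
Denom → 267 + 10.86 = 277.86
RR3 = 122 / 277.86 = 0.4391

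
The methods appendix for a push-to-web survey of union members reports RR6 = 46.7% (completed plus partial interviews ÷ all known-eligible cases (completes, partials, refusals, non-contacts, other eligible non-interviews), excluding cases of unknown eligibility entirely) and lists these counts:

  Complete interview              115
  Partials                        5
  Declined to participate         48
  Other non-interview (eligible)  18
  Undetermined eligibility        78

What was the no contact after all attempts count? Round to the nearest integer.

71

Numerator → 115 + 5 = 120
RR6 = 120 / D = 0.467
D = 120 / 0.467 = 257.0
Other denominator terms total 186
no contact after all attempts = 257.0 − 186 ≈ 71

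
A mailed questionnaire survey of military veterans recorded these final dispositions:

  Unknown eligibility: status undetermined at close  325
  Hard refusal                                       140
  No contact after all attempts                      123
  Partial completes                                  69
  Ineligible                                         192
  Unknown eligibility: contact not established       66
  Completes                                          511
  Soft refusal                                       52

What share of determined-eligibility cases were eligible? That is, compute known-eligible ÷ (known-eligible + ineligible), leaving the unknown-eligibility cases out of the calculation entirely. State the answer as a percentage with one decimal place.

82.3%

Refusals = 140 + 52 = 192
Unknown if eligible = 66 + 325 = 391
Eligible (known) = 511 + 69 + 192 + 123 = 895
e = 895 / (895 + 192) = 895 / 1087 = 0.8234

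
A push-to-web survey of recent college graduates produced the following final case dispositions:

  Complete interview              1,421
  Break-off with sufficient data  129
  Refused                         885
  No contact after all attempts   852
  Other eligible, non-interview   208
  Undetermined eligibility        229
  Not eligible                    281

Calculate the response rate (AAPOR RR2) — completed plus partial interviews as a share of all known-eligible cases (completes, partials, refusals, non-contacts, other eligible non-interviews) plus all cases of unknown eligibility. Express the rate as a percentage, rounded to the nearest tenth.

41.6%

Numerator: 1421 + 129 = 1550
Denominator: 1421 + 129 + 885 + 852 + 208 + 229 = 3724
RR2 = 1550 / 3724 = 0.4162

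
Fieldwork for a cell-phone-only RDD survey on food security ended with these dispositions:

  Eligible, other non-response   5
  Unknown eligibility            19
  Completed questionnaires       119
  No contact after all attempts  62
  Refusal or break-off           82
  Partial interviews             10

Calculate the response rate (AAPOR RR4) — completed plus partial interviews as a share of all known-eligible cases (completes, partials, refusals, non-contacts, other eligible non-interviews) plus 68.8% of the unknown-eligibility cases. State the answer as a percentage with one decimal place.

44.3%

Top = 119 + 10 = 129
Determined eligible = 119 + 10 + 82 + 62 + 5 = 278
e × U = 0.6880 × 19 = 13.07
Denom = 278 + 13.07 = 291.07
RR4 = 129 / 291.07 = 0.4432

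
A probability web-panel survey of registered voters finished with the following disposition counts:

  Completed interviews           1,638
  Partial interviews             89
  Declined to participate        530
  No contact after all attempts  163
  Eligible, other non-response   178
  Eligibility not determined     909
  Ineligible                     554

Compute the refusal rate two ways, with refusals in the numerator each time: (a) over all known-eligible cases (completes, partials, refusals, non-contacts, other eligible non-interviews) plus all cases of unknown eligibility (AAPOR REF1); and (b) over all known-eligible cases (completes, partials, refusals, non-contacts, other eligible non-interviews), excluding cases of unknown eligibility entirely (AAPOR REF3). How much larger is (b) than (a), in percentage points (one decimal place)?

5.3

Num → 530
Denom → 1638 + 89 + 530 + 163 + 178 + 909 = 3507
REF1 = 530 / 3507 = 0.1511
Denom → 1638 + 89 + 530 + 163 + 178 = 2598
REF3 = 530 / 2598 = 0.2040
Difference = 20.40 − 15.11 = 5.29 percentage points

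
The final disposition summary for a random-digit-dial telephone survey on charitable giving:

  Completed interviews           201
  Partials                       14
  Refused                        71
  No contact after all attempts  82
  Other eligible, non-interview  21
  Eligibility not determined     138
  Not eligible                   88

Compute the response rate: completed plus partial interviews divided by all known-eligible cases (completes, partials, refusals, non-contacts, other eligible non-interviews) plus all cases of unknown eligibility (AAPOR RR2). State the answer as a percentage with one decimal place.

40.8%

Numerator: 201 + 14 = 215
Base: 201 + 14 + 71 + 82 + 21 + 138 = 527
RR2 = 215 / 527 = 0.4080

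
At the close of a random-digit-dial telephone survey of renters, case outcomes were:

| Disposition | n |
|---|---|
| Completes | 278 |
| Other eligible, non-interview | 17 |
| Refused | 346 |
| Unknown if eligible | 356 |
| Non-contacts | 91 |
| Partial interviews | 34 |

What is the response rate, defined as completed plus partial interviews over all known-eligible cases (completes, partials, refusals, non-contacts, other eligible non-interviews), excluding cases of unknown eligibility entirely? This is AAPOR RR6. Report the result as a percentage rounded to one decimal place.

Numerator: 278 + 34 = 312
Denominator: 278 + 34 + 346 + 91 + 17 = 766
RR6 = 312 / 766 = 0.4073

40.7%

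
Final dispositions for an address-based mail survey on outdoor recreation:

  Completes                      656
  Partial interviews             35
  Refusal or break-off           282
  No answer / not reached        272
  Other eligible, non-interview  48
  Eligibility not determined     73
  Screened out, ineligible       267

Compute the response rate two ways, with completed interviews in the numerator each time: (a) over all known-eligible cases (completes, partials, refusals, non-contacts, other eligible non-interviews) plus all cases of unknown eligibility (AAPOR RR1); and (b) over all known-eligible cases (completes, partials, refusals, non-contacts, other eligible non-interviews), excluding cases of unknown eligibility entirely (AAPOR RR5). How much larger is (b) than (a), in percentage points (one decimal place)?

2.7

Top = 656
Base = 656 + 35 + 282 + 272 + 48 + 73 = 1366
RR1 = 656 / 1366 = 0.4802
Base = 656 + 35 + 282 + 272 + 48 = 1293
RR5 = 656 / 1293 = 0.5073
Difference = 50.73 − 48.02 = 2.71 percentage points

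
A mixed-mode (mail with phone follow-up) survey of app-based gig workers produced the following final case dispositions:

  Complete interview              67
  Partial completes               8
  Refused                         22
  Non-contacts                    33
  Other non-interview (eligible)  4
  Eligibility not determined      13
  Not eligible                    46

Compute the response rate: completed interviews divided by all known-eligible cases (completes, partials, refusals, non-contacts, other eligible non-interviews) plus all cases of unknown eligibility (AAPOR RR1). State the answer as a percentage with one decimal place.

45.6%

Numerator → 67
Base → 67 + 8 + 22 + 33 + 4 + 13 = 147
RR1 = 67 / 147 = 0.4558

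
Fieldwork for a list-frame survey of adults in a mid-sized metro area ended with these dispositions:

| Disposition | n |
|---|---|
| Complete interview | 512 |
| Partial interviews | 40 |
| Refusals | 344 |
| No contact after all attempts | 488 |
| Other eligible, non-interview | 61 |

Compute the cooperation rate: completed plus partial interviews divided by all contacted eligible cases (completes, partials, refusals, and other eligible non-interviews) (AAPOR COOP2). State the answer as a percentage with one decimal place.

57.7%

Num: 512 + 40 = 552
Denom: 512 + 40 + 344 + 61 = 957
COOP2 = 552 / 957 = 0.5768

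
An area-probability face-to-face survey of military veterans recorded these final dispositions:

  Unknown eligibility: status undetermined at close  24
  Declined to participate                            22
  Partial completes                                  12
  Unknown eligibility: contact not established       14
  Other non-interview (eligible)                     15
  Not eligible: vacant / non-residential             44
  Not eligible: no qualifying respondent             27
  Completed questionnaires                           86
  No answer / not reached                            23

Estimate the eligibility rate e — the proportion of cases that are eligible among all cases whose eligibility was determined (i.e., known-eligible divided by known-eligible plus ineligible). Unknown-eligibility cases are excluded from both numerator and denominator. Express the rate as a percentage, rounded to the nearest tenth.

69.0%

Undetermined eligibility = 14 + 24 = 38
Ineligible = 27 + 44 = 71
Determined eligible → 86 + 12 + 22 + 23 + 15 = 158
e = 158 / (158 + 71) = 158 / 229 = 0.6900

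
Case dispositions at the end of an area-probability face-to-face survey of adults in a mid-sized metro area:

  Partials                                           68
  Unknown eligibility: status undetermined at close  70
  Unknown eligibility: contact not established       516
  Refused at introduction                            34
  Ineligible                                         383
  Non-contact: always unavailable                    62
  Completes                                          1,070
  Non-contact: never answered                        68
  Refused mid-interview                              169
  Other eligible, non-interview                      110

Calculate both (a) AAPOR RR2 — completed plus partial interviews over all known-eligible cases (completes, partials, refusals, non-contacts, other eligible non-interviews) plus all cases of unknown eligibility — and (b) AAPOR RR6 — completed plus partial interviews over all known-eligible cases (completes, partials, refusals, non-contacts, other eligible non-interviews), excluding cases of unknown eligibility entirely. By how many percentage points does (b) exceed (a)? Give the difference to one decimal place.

Refusal or break-off = 34 + 169 = 203
Never reached = 68 + 62 = 130
Unknown if eligible = 516 + 70 = 586
Top = 1070 + 68 = 1138
Denominator = 1070 + 68 + 203 + 130 + 110 + 586 = 2167
RR2 = 1138 / 2167 = 0.5251
Denominator = 1070 + 68 + 203 + 130 + 110 = 1581
RR6 = 1138 / 1581 = 0.7198
Difference = 71.98 − 52.51 = 19.47 percentage points

19.5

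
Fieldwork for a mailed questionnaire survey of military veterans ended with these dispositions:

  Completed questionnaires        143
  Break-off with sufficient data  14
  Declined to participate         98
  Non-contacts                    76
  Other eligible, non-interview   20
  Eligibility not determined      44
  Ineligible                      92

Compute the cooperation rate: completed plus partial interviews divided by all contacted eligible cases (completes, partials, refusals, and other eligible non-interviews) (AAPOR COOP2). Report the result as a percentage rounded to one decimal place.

Top = 143 + 14 = 157
Denom = 143 + 14 + 98 + 20 = 275
COOP2 = 157 / 275 = 0.5709

57.1%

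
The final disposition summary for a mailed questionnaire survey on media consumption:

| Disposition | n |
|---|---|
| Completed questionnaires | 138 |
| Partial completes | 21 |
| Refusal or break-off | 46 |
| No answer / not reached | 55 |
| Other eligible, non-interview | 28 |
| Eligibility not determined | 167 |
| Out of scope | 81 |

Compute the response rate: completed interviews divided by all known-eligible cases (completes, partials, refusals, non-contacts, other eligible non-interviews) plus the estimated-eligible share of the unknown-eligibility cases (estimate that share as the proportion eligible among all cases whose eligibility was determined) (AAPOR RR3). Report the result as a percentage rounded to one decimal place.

33.0%

Num → 138
Eligible (known) → 138 + 21 + 46 + 55 + 28 = 288
e = 288 / (288 + 81) = 288 / 369 = 0.7805
Estimated eligible among unknowns → 0.7805 × 167 = 130.34
Base → 288 + 130.34 = 418.34
RR3 = 138 / 418.34 = 0.3299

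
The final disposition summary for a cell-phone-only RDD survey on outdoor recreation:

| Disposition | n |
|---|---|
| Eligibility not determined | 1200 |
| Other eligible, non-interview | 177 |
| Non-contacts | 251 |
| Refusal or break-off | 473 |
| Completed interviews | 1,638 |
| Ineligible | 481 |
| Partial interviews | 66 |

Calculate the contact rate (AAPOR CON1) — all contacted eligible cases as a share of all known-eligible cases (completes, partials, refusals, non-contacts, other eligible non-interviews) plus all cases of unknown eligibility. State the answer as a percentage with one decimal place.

61.9%

Num → 1638 + 66 + 473 + 177 = 2354
Denom → 1638 + 66 + 473 + 251 + 177 + 1200 = 3805
CON1 = 2354 / 3805 = 0.6187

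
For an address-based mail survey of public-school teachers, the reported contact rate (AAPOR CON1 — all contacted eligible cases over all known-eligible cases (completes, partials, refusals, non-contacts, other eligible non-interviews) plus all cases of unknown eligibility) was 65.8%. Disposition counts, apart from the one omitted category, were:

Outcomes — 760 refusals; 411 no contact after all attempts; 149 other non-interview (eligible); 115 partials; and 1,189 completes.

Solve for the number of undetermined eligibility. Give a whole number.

739

Top = 1189 + 115 + 760 + 149 = 2213
CON1 = 2213 / D = 0.658
D = 2213 / 0.658 = 3363.2
Rest of base = 2624
undetermined eligibility = 3363.2 − 2624 ≈ 739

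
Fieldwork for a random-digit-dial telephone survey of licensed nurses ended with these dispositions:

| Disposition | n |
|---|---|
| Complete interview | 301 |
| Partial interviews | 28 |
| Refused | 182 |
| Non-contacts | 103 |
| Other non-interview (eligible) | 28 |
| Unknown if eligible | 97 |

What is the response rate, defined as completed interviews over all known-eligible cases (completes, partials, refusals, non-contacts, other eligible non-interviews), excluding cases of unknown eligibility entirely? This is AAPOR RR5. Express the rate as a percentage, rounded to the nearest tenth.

46.9%

Top: 301
Denom: 301 + 28 + 182 + 103 + 28 = 642
RR5 = 301 / 642 = 0.4688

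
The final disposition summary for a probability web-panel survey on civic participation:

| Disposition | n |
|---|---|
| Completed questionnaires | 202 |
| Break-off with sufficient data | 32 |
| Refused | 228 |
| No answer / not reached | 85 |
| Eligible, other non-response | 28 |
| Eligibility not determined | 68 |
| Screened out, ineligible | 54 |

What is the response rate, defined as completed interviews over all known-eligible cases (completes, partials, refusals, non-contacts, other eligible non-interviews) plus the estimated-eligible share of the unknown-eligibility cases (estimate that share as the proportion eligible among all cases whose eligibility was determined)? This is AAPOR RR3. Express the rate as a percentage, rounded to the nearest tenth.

Top → 202
Determined eligible → 202 + 32 + 228 + 85 + 28 = 575
e = 575 / (575 + 54) = 575 / 629 = 0.9141
Eligible share of unknowns → 0.9141 × 68 = 62.16
Base → 575 + 62.16 = 637.16
RR3 = 202 / 637.16 = 0.3170

31.7%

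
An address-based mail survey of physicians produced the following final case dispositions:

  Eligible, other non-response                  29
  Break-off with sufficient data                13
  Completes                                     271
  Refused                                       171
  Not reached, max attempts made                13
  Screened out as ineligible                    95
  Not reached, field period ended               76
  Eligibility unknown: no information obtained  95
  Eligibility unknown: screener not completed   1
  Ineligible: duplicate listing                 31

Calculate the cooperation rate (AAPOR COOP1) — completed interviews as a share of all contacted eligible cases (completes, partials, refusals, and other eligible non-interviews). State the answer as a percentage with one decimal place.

Non-contacts = 76 + 13 = 89
Undetermined eligibility = 1 + 95 = 96
Screened out, ineligible = 95 + 31 = 126
Top = 271
Base = 271 + 13 + 171 + 29 = 484
COOP1 = 271 / 484 = 0.5599

56.0%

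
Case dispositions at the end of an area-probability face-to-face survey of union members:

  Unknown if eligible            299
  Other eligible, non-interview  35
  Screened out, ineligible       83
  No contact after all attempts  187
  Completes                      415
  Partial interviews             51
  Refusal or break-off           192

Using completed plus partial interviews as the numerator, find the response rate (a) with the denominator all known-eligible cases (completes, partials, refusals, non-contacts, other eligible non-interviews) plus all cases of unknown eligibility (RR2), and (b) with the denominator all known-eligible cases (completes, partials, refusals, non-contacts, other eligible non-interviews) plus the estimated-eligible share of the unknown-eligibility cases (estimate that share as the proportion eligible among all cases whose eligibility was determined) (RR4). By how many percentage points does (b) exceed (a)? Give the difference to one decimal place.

Num = 415 + 51 = 466
Base = 415 + 51 + 192 + 187 + 35 + 299 = 1179
RR2 = 466 / 1179 = 0.3953
Eligible (known) = 415 + 51 + 192 + 187 + 35 = 880
e = 880 / (880 + 83) = 880 / 963 = 0.9138
Eligible share of unknowns = 0.9138 × 299 = 273.23
Base = 880 + 273.23 = 1153.23
RR4 = 466 / 1153.23 = 0.4041
Difference = 40.41 − 39.53 = 0.88 percentage points

0.9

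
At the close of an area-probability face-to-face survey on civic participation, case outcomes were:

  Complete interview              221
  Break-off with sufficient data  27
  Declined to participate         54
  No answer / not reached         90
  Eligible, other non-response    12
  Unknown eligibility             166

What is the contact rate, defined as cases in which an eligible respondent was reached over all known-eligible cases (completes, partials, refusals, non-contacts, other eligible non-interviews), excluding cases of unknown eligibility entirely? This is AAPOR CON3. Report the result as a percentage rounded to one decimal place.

Numerator = 221 + 27 + 54 + 12 = 314
Denom = 221 + 27 + 54 + 90 + 12 = 404
CON3 = 314 / 404 = 0.7772

77.7%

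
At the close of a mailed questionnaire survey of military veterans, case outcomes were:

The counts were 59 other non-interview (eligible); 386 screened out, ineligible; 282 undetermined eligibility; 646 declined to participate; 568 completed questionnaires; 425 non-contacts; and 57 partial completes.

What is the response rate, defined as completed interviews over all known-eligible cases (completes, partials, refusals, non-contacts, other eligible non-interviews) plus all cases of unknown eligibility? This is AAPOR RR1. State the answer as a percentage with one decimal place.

27.9%

Num = 568
Denom = 568 + 57 + 646 + 425 + 59 + 282 = 2037
RR1 = 568 / 2037 = 0.2788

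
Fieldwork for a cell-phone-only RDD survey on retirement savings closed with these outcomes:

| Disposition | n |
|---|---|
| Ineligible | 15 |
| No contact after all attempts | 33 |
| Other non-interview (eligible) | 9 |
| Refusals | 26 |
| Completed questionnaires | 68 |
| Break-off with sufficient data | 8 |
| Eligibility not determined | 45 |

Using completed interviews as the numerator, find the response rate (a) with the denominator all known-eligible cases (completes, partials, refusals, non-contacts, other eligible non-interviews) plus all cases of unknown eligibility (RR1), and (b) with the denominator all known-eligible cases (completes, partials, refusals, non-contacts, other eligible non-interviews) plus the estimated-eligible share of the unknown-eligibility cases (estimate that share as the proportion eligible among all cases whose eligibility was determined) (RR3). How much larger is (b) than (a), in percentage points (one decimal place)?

Numerator = 68
Denom = 68 + 8 + 26 + 33 + 9 + 45 = 189
RR1 = 68 / 189 = 0.3598
Known eligible = 68 + 8 + 26 + 33 + 9 = 144
e = 144 / (144 + 15) = 144 / 159 = 0.9057
e × U = 0.9057 × 45 = 40.76
Denom = 144 + 40.76 = 184.76
RR3 = 68 / 184.76 = 0.3680
Difference = 36.80 − 35.98 = 0.82 percentage points

0.8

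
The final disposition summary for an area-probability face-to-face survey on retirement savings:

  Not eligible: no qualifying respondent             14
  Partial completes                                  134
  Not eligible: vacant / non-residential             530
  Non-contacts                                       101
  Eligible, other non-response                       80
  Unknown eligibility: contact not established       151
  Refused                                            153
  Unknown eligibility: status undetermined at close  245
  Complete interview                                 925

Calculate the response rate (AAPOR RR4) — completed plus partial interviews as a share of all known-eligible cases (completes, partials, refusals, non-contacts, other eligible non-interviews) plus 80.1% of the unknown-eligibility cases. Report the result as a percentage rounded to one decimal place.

Unknown if eligible = 151 + 245 = 396
Screened out, ineligible = 14 + 530 = 544
Numerator: 925 + 134 = 1059
Determined eligible: 925 + 134 + 153 + 101 + 80 = 1393
Eligible share of unknowns: 0.8010 × 396 = 317.20
Denominator: 1393 + 317.20 = 1710.20
RR4 = 1059 / 1710.20 = 0.6192

61.9%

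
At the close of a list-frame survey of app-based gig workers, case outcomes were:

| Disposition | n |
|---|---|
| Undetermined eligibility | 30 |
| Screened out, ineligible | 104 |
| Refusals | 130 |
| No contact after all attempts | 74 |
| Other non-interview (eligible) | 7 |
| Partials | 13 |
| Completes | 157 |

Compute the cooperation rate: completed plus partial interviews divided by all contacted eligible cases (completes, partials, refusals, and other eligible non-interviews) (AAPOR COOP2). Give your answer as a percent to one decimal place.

Top → 157 + 13 = 170
Denominator → 157 + 13 + 130 + 7 = 307
COOP2 = 170 / 307 = 0.5537

55.4%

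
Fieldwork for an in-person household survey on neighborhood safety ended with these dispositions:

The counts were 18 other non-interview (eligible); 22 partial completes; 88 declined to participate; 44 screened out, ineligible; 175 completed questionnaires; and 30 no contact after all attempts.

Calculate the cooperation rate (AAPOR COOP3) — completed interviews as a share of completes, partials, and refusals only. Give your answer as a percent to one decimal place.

61.4%

Num → 175
Denominator → 175 + 22 + 88 = 285
COOP3 = 175 / 285 = 0.6140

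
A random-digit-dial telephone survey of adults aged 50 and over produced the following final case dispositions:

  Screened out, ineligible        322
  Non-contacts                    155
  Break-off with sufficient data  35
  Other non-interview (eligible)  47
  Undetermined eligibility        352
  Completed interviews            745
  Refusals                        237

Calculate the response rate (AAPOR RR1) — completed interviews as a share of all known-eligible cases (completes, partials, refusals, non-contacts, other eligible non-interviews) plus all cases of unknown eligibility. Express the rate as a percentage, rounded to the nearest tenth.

47.4%

Top → 745
Base → 745 + 35 + 237 + 155 + 47 + 352 = 1571
RR1 = 745 / 1571 = 0.4742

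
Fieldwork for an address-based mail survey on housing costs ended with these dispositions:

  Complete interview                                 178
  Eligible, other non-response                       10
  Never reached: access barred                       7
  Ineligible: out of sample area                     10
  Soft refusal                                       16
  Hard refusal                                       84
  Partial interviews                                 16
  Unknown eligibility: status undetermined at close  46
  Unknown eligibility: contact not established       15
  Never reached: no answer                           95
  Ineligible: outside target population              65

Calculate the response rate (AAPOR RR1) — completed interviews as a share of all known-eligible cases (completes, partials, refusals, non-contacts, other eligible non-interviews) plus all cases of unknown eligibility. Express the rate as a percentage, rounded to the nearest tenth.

38.1%

Refusal or break-off = 84 + 16 = 100
No answer / not reached = 95 + 7 = 102
Unknown if eligible = 15 + 46 = 61
Out of scope = 65 + 10 = 75
Numerator: 178
Denom: 178 + 16 + 100 + 102 + 10 + 61 = 467
RR1 = 178 / 467 = 0.3812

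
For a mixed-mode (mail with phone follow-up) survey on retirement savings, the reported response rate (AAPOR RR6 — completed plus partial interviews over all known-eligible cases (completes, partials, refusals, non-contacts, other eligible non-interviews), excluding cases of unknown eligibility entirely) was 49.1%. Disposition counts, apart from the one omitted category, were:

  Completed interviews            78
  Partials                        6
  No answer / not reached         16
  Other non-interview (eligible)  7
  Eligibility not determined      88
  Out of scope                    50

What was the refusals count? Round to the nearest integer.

64

Numerator = 78 + 6 = 84
RR6 = 84 / D = 0.491
D = 84 / 0.491 = 171.1
Rest of base = 107
refusals = 171.1 − 107 ≈ 64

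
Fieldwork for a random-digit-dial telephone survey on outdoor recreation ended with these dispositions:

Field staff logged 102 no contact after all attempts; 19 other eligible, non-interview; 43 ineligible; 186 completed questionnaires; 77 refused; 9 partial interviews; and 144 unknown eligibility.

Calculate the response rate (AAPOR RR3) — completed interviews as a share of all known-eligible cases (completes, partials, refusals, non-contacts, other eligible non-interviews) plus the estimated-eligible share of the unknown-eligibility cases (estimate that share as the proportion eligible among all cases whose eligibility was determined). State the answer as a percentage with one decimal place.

35.6%

Num → 186
Known eligible → 186 + 9 + 77 + 102 + 19 = 393
e = 393 / (393 + 43) = 393 / 436 = 0.9014
Estimated eligible among unknowns → 0.9014 × 144 = 129.80
Denom → 393 + 129.80 = 522.80
RR3 = 186 / 522.80 = 0.3558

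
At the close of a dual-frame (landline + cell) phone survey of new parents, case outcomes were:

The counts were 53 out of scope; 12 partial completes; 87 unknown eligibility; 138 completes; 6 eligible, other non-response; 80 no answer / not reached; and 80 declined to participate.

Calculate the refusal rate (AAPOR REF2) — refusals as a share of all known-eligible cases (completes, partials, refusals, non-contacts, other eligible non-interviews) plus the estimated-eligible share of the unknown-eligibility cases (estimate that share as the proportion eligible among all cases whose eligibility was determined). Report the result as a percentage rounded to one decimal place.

20.5%

Num → 80
Determined eligible → 138 + 12 + 80 + 80 + 6 = 316
e = 316 / (316 + 53) = 316 / 369 = 0.8564
Estimated eligible among unknowns → 0.8564 × 87 = 74.51
Denominator → 316 + 74.51 = 390.51
REF2 = 80 / 390.51 = 0.2049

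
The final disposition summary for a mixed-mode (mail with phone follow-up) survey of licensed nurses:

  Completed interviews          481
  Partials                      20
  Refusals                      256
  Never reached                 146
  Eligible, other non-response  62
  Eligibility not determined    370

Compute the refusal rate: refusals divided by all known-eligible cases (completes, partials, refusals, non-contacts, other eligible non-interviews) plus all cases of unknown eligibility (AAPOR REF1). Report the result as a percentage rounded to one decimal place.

19.2%

Num → 256
Denominator → 481 + 20 + 256 + 146 + 62 + 370 = 1335
REF1 = 256 / 1335 = 0.1918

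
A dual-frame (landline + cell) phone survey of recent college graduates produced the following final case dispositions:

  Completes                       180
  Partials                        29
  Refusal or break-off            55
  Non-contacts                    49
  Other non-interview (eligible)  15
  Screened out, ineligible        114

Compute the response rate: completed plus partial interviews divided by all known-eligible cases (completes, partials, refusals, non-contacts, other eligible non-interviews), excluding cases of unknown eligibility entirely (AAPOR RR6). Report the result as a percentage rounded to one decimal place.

Num → 180 + 29 = 209
Denom → 180 + 29 + 55 + 49 + 15 = 328
RR6 = 209 / 328 = 0.6372

63.7%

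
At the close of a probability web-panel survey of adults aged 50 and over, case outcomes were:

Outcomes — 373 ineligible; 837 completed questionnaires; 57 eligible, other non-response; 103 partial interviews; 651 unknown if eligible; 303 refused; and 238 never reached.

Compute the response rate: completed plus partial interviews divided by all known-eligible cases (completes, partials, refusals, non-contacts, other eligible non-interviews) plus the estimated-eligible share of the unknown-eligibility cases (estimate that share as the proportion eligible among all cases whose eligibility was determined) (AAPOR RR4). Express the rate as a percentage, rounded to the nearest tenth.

45.6%

Numerator: 837 + 103 = 940
Known eligible: 837 + 103 + 303 + 238 + 57 = 1538
e = 1538 / (1538 + 373) = 1538 / 1911 = 0.8048
Estimated eligible among unknowns: 0.8048 × 651 = 523.92
Denom: 1538 + 523.92 = 2061.92
RR4 = 940 / 2061.92 = 0.4559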